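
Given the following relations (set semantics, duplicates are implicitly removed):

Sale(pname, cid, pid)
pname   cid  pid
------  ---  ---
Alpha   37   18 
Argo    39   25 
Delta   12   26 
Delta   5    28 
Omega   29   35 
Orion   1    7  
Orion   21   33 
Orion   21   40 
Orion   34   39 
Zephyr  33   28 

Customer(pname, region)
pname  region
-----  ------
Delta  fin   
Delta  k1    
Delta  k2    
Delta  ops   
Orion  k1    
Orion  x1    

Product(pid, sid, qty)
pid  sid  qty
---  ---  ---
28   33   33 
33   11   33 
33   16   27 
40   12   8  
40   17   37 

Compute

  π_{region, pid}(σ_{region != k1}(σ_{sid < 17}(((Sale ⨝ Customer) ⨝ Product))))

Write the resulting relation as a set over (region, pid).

{(x1, 33), (x1, 40)}

Natural join on pname: {(Delta, 12, 26, fin), (Delta, 12, 26, k1), (Delta, 12, 26, k2), (Delta, 12, 26, ops), (Delta, 5, 28, fin), (Delta, 5, 28, k1), (Delta, 5, 28, k2), (Delta, 5, 28, ops), (Orion, 1, 7, k1), (Orion, 1, 7, x1), (Orion, 21, 33, k1), (Orion, 21, 33, x1), (Orion, 21, 40, k1), (Orion, 21, 40, x1), (Orion, 34, 39, k1), (Orion, 34, 39, x1)}
Natural join on pid: {(Delta, 5, 28, fin, 33, 33), (Delta, 5, 28, k1, 33, 33), (Delta, 5, 28, k2, 33, 33), (Delta, 5, 28, ops, 33, 33), (Orion, 21, 33, k1, 11, 33), (Orion, 21, 33, k1, 16, 27), (Orion, 21, 33, x1, 11, 33), (Orion, 21, 33, x1, 16, 27), (Orion, 21, 40, k1, 12, 8), (Orion, 21, 40, k1, 17, 37), (Orion, 21, 40, x1, 12, 8), (Orion, 21, 40, x1, 17, 37)}
σ[sid < 17]: keep tuples satisfying sid < 17 → {(Orion, 21, 33, k1, 11, 33), (Orion, 21, 33, k1, 16, 27), (Orion, 21, 33, x1, 11, 33), (Orion, 21, 33, x1, 16, 27), (Orion, 21, 40, k1, 12, 8), (Orion, 21, 40, x1, 12, 8)}
σ[region != k1]: keep tuples satisfying region != k1 → {(Orion, 21, 33, x1, 11, 33), (Orion, 21, 33, x1, 16, 27), (Orion, 21, 40, x1, 12, 8)}
Keep only column(s) region, pid (1 duplicate(s) eliminated): {(x1, 33), (x1, 40)}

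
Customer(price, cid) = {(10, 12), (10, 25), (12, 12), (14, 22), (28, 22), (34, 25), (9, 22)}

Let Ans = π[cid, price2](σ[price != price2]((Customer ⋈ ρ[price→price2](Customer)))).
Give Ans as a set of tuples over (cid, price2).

ρ[price→price2]: schema becomes (price2, cid); tuples unchanged.
Natural join on cid: {(10, 12, 10), (10, 12, 12), (10, 25, 10), (10, 25, 34), (12, 12, 10), (12, 12, 12), (14, 22, 14), (14, 22, 28), (14, 22, 9), (28, 22, 14), (28, 22, 28), (28, 22, 9), (34, 25, 10), (34, 25, 34), (9, 22, 14), (9, 22, 28), (9, 22, 9)}
Apply σ_{price != price2}; surviving tuples: {(10, 12, 12), (10, 25, 34), (12, 12, 10), (14, 22, 28), (14, 22, 9), (28, 22, 14), (28, 22, 9), (34, 25, 10), (9, 22, 14), (9, 22, 28)}
π[cid, price2]: project onto (cid, price2) (3 duplicate(s) eliminated) → {(12, 10), (12, 12), (22, 14), (22, 28), (22, 9), (25, 10), (25, 34)}

{(12, 10), (12, 12), (22, 14), (22, 28), (22, 9), (25, 10), (25, 34)}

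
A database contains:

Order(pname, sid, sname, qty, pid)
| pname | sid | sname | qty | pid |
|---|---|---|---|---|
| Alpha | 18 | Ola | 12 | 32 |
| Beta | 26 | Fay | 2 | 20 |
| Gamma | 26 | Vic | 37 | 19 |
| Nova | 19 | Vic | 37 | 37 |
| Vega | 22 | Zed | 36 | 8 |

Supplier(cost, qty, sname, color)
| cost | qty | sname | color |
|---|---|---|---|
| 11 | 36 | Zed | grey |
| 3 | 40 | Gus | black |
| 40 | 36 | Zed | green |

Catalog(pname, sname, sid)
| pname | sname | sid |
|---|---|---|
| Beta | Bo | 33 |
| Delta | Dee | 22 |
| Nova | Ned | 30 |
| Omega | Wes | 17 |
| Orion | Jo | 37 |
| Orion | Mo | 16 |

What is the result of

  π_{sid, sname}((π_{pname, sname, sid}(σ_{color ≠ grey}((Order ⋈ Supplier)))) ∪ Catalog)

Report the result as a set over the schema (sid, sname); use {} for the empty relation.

{(16, Mo), (17, Wes), (22, Dee), (22, Zed), (30, Ned), (33, Bo), (37, Jo)}

Order ⋈ Supplier (natural join on sname, qty): {(Vega, 22, Zed, 36, 8, 11, grey), (Vega, 22, Zed, 36, 8, 40, green)}
Filtering on color ≠ grey leaves {(Vega, 22, Zed, 36, 8, 40, green)}.
π_{pname, sname, sid} gives {(Vega, Zed, 22)}.
Union: {(Vega, Zed, 22)} with {(Beta, Bo, 33), (Delta, Dee, 22), (Nova, Ned, 30), (Omega, Wes, 17), (Orion, Jo, 37), (Orion, Mo, 16)} → {(Beta, Bo, 33), (Delta, Dee, 22), (Nova, Ned, 30), (Omega, Wes, 17), (Orion, Jo, 37), (Orion, Mo, 16), (Vega, Zed, 22)}
π_{sid, sname} gives {(16, Mo), (17, Wes), (22, Dee), (22, Zed), (30, Ned), (33, Bo), (37, Jo)}.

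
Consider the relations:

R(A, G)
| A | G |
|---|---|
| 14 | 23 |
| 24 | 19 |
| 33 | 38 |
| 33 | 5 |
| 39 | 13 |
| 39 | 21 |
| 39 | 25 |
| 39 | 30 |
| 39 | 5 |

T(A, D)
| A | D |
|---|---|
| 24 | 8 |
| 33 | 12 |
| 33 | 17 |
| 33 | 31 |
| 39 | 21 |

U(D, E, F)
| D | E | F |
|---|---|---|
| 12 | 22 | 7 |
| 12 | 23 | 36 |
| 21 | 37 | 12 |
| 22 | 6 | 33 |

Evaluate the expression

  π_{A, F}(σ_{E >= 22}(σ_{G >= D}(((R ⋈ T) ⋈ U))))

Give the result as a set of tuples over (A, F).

{(33, 36), (33, 7), (39, 12)}

Natural join on A: {(24, 19, 8), (33, 38, 12), (33, 38, 17), (33, 38, 31), (33, 5, 12), (33, 5, 17), (33, 5, 31), (39, 13, 21), (39, 21, 21), (39, 25, 21), (39, 30, 21), (39, 5, 21)}
Natural join on D: {(33, 38, 12, 22, 7), (33, 38, 12, 23, 36), (33, 5, 12, 22, 7), (33, 5, 12, 23, 36), (39, 13, 21, 37, 12), (39, 21, 21, 37, 12), (39, 25, 21, 37, 12), (39, 30, 21, 37, 12), (39, 5, 21, 37, 12)}
σ[G >= D]: keep tuples satisfying G >= D → {(33, 38, 12, 22, 7), (33, 38, 12, 23, 36), (39, 21, 21, 37, 12), (39, 25, 21, 37, 12), (39, 30, 21, 37, 12)}
σ[E >= 22]: keep tuples satisfying E >= 22 → {(33, 38, 12, 22, 7), (33, 38, 12, 23, 36), (39, 21, 21, 37, 12), (39, 25, 21, 37, 12), (39, 30, 21, 37, 12)}
π_{A, F} gives {(33, 36), (33, 7), (39, 12)} (2 duplicate(s) eliminated).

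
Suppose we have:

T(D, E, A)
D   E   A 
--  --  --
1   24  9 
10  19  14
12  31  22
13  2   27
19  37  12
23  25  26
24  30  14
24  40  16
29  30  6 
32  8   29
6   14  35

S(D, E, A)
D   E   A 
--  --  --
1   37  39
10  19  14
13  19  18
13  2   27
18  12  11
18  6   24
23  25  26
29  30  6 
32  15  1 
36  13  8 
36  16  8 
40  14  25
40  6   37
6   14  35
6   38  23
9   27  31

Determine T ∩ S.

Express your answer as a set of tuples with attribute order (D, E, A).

{(10, 19, 14), (13, 2, 27), (23, 25, 26), (29, 30, 6), (6, 14, 35)}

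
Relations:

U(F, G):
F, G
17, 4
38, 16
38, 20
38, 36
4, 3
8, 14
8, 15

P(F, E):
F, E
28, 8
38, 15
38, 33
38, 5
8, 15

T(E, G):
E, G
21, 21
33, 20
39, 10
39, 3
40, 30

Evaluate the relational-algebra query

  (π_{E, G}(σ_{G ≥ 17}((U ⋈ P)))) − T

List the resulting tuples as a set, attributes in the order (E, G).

Natural join on F: {(38, 16, 15), (38, 16, 33), (38, 16, 5), (38, 20, 15), (38, 20, 33), (38, 20, 5), (38, 36, 15), (38, 36, 33), (38, 36, 5), (8, 14, 15), (8, 15, 15)}
Apply σ_{G ≥ 17}; surviving tuples: {(38, 20, 15), (38, 20, 33), (38, 20, 5), (38, 36, 15), (38, 36, 33), (38, 36, 5)}
Projecting to E, G: {(15, 20), (15, 36), (33, 20), (33, 36), (5, 20), (5, 36)}
Set difference of the two operands is {(15, 20), (15, 36), (33, 36), (5, 20), (5, 36)}.

{(15, 20), (15, 36), (33, 36), (5, 20), (5, 36)}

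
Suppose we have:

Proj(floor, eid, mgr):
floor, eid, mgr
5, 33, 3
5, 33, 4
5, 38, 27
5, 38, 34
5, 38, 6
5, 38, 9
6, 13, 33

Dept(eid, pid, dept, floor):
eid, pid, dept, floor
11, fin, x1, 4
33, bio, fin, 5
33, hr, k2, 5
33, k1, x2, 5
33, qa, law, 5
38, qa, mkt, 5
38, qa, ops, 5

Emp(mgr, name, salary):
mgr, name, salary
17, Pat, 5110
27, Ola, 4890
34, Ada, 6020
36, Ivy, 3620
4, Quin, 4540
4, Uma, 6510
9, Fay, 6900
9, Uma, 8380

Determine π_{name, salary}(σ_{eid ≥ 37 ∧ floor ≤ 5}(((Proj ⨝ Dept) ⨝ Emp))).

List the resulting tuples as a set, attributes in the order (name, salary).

{(Ada, 6020), (Fay, 6900), (Ola, 4890), (Uma, 8380)}

Joining Proj and Dept on floor, eid yields {(5, 33, 3, bio, fin), (5, 33, 3, hr, k2), (5, 33, 3, k1, x2), (5, 33, 3, qa, law), (5, 33, 4, bio, fin), (5, 33, 4, hr, k2), (5, 33, 4, k1, x2), (5, 33, 4, qa, law), (5, 38, 27, qa, mkt), (5, 38, 27, qa, ops), (5, 38, 34, qa, mkt), (5, 38, 34, qa, ops), (5, 38, 6, qa, mkt), (5, 38, 6, qa, ops), (5, 38, 9, qa, mkt), (5, 38, 9, qa, ops)}.
Joining (Proj ⨝ Dept) and Emp on mgr yields {(5, 33, 4, bio, fin, Quin, 4540), (5, 33, 4, bio, fin, Uma, 6510), (5, 33, 4, hr, k2, Quin, 4540), (5, 33, 4, hr, k2, Uma, 6510), (5, 33, 4, k1, x2, Quin, 4540), (5, 33, 4, k1, x2, Uma, 6510), (5, 33, 4, qa, law, Quin, 4540), (5, 33, 4, qa, law, Uma, 6510), (5, 38, 27, qa, mkt, Ola, 4890), (5, 38, 27, qa, ops, Ola, 4890), (5, 38, 34, qa, mkt, Ada, 6020), (5, 38, 34, qa, ops, Ada, 6020), (5, 38, 9, qa, mkt, Fay, 6900), (5, 38, 9, qa, mkt, Uma, 8380), (5, 38, 9, qa, ops, Fay, 6900), (5, 38, 9, qa, ops, Uma, 8380)}.
Selection eid ≥ 37 ∧ floor ≤ 5: {(5, 38, 27, qa, mkt, Ola, 4890), (5, 38, 27, qa, ops, Ola, 4890), (5, 38, 34, qa, mkt, Ada, 6020), (5, 38, 34, qa, ops, Ada, 6020), (5, 38, 9, qa, mkt, Fay, 6900), (5, 38, 9, qa, mkt, Uma, 8380), (5, 38, 9, qa, ops, Fay, 6900), (5, 38, 9, qa, ops, Uma, 8380)}
Projecting to name, salary (4 duplicate(s) eliminated): {(Ada, 6020), (Fay, 6900), (Ola, 4890), (Uma, 8380)}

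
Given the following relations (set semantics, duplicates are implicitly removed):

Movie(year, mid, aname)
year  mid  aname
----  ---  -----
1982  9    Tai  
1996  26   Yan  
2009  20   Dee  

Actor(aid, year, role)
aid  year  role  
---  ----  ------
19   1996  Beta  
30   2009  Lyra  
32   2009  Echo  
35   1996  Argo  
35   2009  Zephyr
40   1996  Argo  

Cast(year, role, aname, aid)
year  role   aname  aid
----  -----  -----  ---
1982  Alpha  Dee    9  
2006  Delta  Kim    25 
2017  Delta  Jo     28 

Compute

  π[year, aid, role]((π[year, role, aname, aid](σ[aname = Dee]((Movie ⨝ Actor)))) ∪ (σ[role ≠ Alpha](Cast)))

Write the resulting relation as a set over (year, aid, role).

Natural join on year: {(1996, 26, Yan, 19, Beta), (1996, 26, Yan, 35, Argo), (1996, 26, Yan, 40, Argo), (2009, 20, Dee, 30, Lyra), (2009, 20, Dee, 32, Echo), (2009, 20, Dee, 35, Zephyr)}
σ[aname = Dee]: keep tuples satisfying aname = Dee → {(2009, 20, Dee, 30, Lyra), (2009, 20, Dee, 32, Echo), (2009, 20, Dee, 35, Zephyr)}
Projecting to year, role, aname, aid: {(2009, Echo, Dee, 32), (2009, Lyra, Dee, 30), (2009, Zephyr, Dee, 35)}
σ[role ≠ Alpha]: keep tuples satisfying role ≠ Alpha → {(2006, Delta, Kim, 25), (2017, Delta, Jo, 28)}
Union: {(2009, Echo, Dee, 32), (2009, Lyra, Dee, 30), (2009, Zephyr, Dee, 35)} with {(2006, Delta, Kim, 25), (2017, Delta, Jo, 28)} → {(2006, Delta, Kim, 25), (2009, Echo, Dee, 32), (2009, Lyra, Dee, 30), (2009, Zephyr, Dee, 35), (2017, Delta, Jo, 28)}
Projecting to year, aid, role: {(2006, 25, Delta), (2009, 30, Lyra), (2009, 32, Echo), (2009, 35, Zephyr), (2017, 28, Delta)}

{(2006, 25, Delta), (2009, 30, Lyra), (2009, 32, Echo), (2009, 35, Zephyr), (2017, 28, Delta)}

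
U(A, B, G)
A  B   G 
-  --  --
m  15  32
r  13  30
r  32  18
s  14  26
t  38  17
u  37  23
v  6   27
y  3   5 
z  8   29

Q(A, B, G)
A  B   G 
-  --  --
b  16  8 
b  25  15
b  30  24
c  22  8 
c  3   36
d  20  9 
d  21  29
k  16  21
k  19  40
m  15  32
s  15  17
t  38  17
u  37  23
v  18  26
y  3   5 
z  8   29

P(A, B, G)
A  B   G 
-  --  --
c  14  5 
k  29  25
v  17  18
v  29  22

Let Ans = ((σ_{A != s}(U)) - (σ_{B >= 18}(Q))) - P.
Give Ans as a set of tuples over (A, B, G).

{(m, 15, 32), (r, 13, 30), (r, 32, 18), (v, 6, 27), (y, 3, 5), (z, 8, 29)}

Filtering on A != s leaves {(m, 15, 32), (r, 13, 30), (r, 32, 18), (t, 38, 17), (u, 37, 23), (v, 6, 27), (y, 3, 5), (z, 8, 29)}.
Filtering on B >= 18 leaves {(b, 25, 15), (b, 30, 24), (c, 22, 8), (d, 20, 9), (d, 21, 29), (k, 19, 40), (t, 38, 17), (u, 37, 23), (v, 18, 26)}.
Set difference of the two operands is {(m, 15, 32), (r, 13, 30), (r, 32, 18), (v, 6, 27), (y, 3, 5), (z, 8, 29)}.
Set difference of the two operands is {(m, 15, 32), (r, 13, 30), (r, 32, 18), (v, 6, 27), (y, 3, 5), (z, 8, 29)}.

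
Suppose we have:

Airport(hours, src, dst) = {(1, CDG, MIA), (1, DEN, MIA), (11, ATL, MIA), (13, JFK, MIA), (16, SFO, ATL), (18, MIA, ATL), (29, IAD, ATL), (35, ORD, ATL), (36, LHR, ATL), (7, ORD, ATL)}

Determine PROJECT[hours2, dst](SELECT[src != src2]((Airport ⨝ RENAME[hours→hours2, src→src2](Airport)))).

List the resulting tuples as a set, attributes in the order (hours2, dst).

ρ[hours→hours2, src→src2]: schema becomes (hours2, src2, dst); tuples unchanged.
Airport ⋈ RENAME[hours→hours2, src→src2](Airport) (natural join on dst): {(1, CDG, MIA, 1, CDG), (1, CDG, MIA, 1, DEN), (1, CDG, MIA, 11, ATL), (1, CDG, MIA, 13, JFK), (1, DEN, MIA, 1, CDG), (1, DEN, MIA, 1, DEN), (1, DEN, MIA, 11, ATL), (1, DEN, MIA, 13, JFK), (11, ATL, MIA, 1, CDG), (11, ATL, MIA, 1, DEN), (11, ATL, MIA, 11, ATL), (11, ATL, MIA, 13, JFK), (13, JFK, MIA, 1, CDG), (13, JFK, MIA, 1, DEN), (13, JFK, MIA, 11, ATL), (13, JFK, MIA, 13, JFK), (16, SFO, ATL, 16, SFO), (16, SFO, ATL, 18, MIA), (16, SFO, ATL, 29, IAD), (16, SFO, ATL, 35, ORD), (16, SFO, ATL, 36, LHR), (16, SFO, ATL, 7, ORD), (18, MIA, ATL, 16, SFO), (18, MIA, ATL, 18, MIA), (18, MIA, ATL, 29, IAD), (18, MIA, ATL, 35, ORD), (18, MIA, ATL, 36, LHR), (18, MIA, ATL, 7, ORD), (29, IAD, ATL, 16, SFO), (29, IAD, ATL, 18, MIA), (29, IAD, ATL, 29, IAD), (29, IAD, ATL, 35, ORD), (29, IAD, ATL, 36, LHR), (29, IAD, ATL, 7, ORD), (35, ORD, ATL, 16, SFO), (35, ORD, ATL, 18, MIA), (35, ORD, ATL, 29, IAD), (35, ORD, ATL, 35, ORD), (35, ORD, ATL, 36, LHR), (35, ORD, ATL, 7, ORD), (36, LHR, ATL, 16, SFO), (36, LHR, ATL, 18, MIA), (36, LHR, ATL, 29, IAD), (36, LHR, ATL, 35, ORD), (36, LHR, ATL, 36, LHR), (36, LHR, ATL, 7, ORD), (7, ORD, ATL, 16, SFO), (7, ORD, ATL, 18, MIA), (7, ORD, ATL, 29, IAD), (7, ORD, ATL, 35, ORD), (7, ORD, ATL, 36, LHR), (7, ORD, ATL, 7, ORD)}
σ[src != src2]: keep tuples satisfying src != src2 → {(1, CDG, MIA, 1, DEN), (1, CDG, MIA, 11, ATL), (1, CDG, MIA, 13, JFK), (1, DEN, MIA, 1, CDG), (1, DEN, MIA, 11, ATL), (1, DEN, MIA, 13, JFK), (11, ATL, MIA, 1, CDG), (11, ATL, MIA, 1, DEN), (11, ATL, MIA, 13, JFK), (13, JFK, MIA, 1, CDG), (13, JFK, MIA, 1, DEN), (13, JFK, MIA, 11, ATL), (16, SFO, ATL, 18, MIA), (16, SFO, ATL, 29, IAD), (16, SFO, ATL, 35, ORD), (16, SFO, ATL, 36, LHR), (16, SFO, ATL, 7, ORD), (18, MIA, ATL, 16, SFO), (18, MIA, ATL, 29, IAD), (18, MIA, ATL, 35, ORD), (18, MIA, ATL, 36, LHR), (18, MIA, ATL, 7, ORD), (29, IAD, ATL, 16, SFO), (29, IAD, ATL, 18, MIA), (29, IAD, ATL, 35, ORD), (29, IAD, ATL, 36, LHR), (29, IAD, ATL, 7, ORD), (35, ORD, ATL, 16, SFO), (35, ORD, ATL, 18, MIA), (35, ORD, ATL, 29, IAD), (35, ORD, ATL, 36, LHR), (36, LHR, ATL, 16, SFO), (36, LHR, ATL, 18, MIA), (36, LHR, ATL, 29, IAD), (36, LHR, ATL, 35, ORD), (36, LHR, ATL, 7, ORD), (7, ORD, ATL, 16, SFO), (7, ORD, ATL, 18, MIA), (7, ORD, ATL, 29, IAD), (7, ORD, ATL, 36, LHR)}
Projecting to hours2, dst (31 duplicate(s) eliminated): {(1, MIA), (11, MIA), (13, MIA), (16, ATL), (18, ATL), (29, ATL), (35, ATL), (36, ATL), (7, ATL)}

{(1, MIA), (11, MIA), (13, MIA), (16, ATL), (18, ATL), (29, ATL), (35, ATL), (36, ATL), (7, ATL)}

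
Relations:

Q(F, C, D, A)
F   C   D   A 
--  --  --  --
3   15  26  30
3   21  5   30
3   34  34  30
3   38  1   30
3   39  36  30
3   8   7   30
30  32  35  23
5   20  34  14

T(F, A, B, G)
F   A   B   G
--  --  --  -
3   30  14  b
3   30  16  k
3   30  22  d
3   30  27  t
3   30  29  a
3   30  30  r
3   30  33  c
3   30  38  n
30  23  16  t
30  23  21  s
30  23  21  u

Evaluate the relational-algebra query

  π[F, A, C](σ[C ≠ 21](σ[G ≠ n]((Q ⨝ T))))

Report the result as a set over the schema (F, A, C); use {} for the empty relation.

{(3, 30, 15), (3, 30, 34), (3, 30, 38), (3, 30, 39), (3, 30, 8), (30, 23, 32)}

Q ⋈ T (natural join on F, A): {(3, 15, 26, 30, 14, b), (3, 15, 26, 30, 16, k), (3, 15, 26, 30, 22, d), (3, 15, 26, 30, 27, t), (3, 15, 26, 30, 29, a), (3, 15, 26, 30, 30, r), (3, 15, 26, 30, 33, c), (3, 15, 26, 30, 38, n), (3, 21, 5, 30, 14, b), (3, 21, 5, 30, 16, k), (3, 21, 5, 30, 22, d), (3, 21, 5, 30, 27, t), (3, 21, 5, 30, 29, a), (3, 21, 5, 30, 30, r), (3, 21, 5, 30, 33, c), (3, 21, 5, 30, 38, n), (3, 34, 34, 30, 14, b), (3, 34, 34, 30, 16, k), (3, 34, 34, 30, 22, d), (3, 34, 34, 30, 27, t), (3, 34, 34, 30, 29, a), (3, 34, 34, 30, 30, r), (3, 34, 34, 30, 33, c), (3, 34, 34, 30, 38, n), (3, 38, 1, 30, 14, b), (3, 38, 1, 30, 16, k), (3, 38, 1, 30, 22, d), (3, 38, 1, 30, 27, t), (3, 38, 1, 30, 29, a), (3, 38, 1, 30, 30, r), (3, 38, 1, 30, 33, c), (3, 38, 1, 30, 38, n), (3, 39, 36, 30, 14, b), (3, 39, 36, 30, 16, k), (3, 39, 36, 30, 22, d), (3, 39, 36, 30, 27, t), (3, 39, 36, 30, 29, a), (3, 39, 36, 30, 30, r), (3, 39, 36, 30, 33, c), (3, 39, 36, 30, 38, n), (3, 8, 7, 30, 14, b), (3, 8, 7, 30, 16, k), (3, 8, 7, 30, 22, d), (3, 8, 7, 30, 27, t), (3, 8, 7, 30, 29, a), (3, 8, 7, 30, 30, r), (3, 8, 7, 30, 33, c), (3, 8, 7, 30, 38, n), (30, 32, 35, 23, 16, t), (30, 32, 35, 23, 21, s), (30, 32, 35, 23, 21, u)}
Filtering on G ≠ n leaves {(3, 15, 26, 30, 14, b), (3, 15, 26, 30, 16, k), (3, 15, 26, 30, 22, d), (3, 15, 26, 30, 27, t), (3, 15, 26, 30, 29, a), (3, 15, 26, 30, 30, r), (3, 15, 26, 30, 33, c), (3, 21, 5, 30, 14, b), (3, 21, 5, 30, 16, k), (3, 21, 5, 30, 22, d), (3, 21, 5, 30, 27, t), (3, 21, 5, 30, 29, a), (3, 21, 5, 30, 30, r), (3, 21, 5, 30, 33, c), (3, 34, 34, 30, 14, b), (3, 34, 34, 30, 16, k), (3, 34, 34, 30, 22, d), (3, 34, 34, 30, 27, t), (3, 34, 34, 30, 29, a), (3, 34, 34, 30, 30, r), (3, 34, 34, 30, 33, c), (3, 38, 1, 30, 14, b), (3, 38, 1, 30, 16, k), (3, 38, 1, 30, 22, d), (3, 38, 1, 30, 27, t), (3, 38, 1, 30, 29, a), (3, 38, 1, 30, 30, r), (3, 38, 1, 30, 33, c), (3, 39, 36, 30, 14, b), (3, 39, 36, 30, 16, k), (3, 39, 36, 30, 22, d), (3, 39, 36, 30, 27, t), (3, 39, 36, 30, 29, a), (3, 39, 36, 30, 30, r), (3, 39, 36, 30, 33, c), (3, 8, 7, 30, 14, b), (3, 8, 7, 30, 16, k), (3, 8, 7, 30, 22, d), (3, 8, 7, 30, 27, t), (3, 8, 7, 30, 29, a), (3, 8, 7, 30, 30, r), (3, 8, 7, 30, 33, c), (30, 32, 35, 23, 16, t), (30, 32, 35, 23, 21, s), (30, 32, 35, 23, 21, u)}.
Filtering on C ≠ 21 leaves {(3, 15, 26, 30, 14, b), (3, 15, 26, 30, 16, k), (3, 15, 26, 30, 22, d), (3, 15, 26, 30, 27, t), (3, 15, 26, 30, 29, a), (3, 15, 26, 30, 30, r), (3, 15, 26, 30, 33, c), (3, 34, 34, 30, 14, b), (3, 34, 34, 30, 16, k), (3, 34, 34, 30, 22, d), (3, 34, 34, 30, 27, t), (3, 34, 34, 30, 29, a), (3, 34, 34, 30, 30, r), (3, 34, 34, 30, 33, c), (3, 38, 1, 30, 14, b), (3, 38, 1, 30, 16, k), (3, 38, 1, 30, 22, d), (3, 38, 1, 30, 27, t), (3, 38, 1, 30, 29, a), (3, 38, 1, 30, 30, r), (3, 38, 1, 30, 33, c), (3, 39, 36, 30, 14, b), (3, 39, 36, 30, 16, k), (3, 39, 36, 30, 22, d), (3, 39, 36, 30, 27, t), (3, 39, 36, 30, 29, a), (3, 39, 36, 30, 30, r), (3, 39, 36, 30, 33, c), (3, 8, 7, 30, 14, b), (3, 8, 7, 30, 16, k), (3, 8, 7, 30, 22, d), (3, 8, 7, 30, 27, t), (3, 8, 7, 30, 29, a), (3, 8, 7, 30, 30, r), (3, 8, 7, 30, 33, c), (30, 32, 35, 23, 16, t), (30, 32, 35, 23, 21, s), (30, 32, 35, 23, 21, u)}.
Keep only column(s) F, A, C (32 duplicate(s) eliminated): {(3, 30, 15), (3, 30, 34), (3, 30, 38), (3, 30, 39), (3, 30, 8), (30, 23, 32)}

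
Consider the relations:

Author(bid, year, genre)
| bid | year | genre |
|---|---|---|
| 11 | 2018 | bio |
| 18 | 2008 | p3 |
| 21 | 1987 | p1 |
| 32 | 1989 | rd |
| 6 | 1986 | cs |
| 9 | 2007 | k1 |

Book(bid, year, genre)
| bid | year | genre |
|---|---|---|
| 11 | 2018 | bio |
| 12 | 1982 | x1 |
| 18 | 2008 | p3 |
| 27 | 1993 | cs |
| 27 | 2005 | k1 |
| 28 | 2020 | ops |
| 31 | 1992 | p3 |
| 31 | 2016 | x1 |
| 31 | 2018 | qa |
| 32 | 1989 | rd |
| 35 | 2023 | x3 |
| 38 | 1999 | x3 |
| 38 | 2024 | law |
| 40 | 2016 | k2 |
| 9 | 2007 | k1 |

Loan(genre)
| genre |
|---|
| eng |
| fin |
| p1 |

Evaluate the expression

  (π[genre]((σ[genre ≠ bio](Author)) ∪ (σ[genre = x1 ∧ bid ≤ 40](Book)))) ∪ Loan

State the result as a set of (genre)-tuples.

Apply σ_{genre ≠ bio}; surviving tuples: {(18, 2008, p3), (21, 1987, p1), (32, 1989, rd), (6, 1986, cs), (9, 2007, k1)}
Apply σ_{genre = x1 ∧ bid ≤ 40}; surviving tuples: {(12, 1982, x1), (31, 2016, x1)}
Taking the union: {(12, 1982, x1), (18, 2008, p3), (21, 1987, p1), (31, 2016, x1), (32, 1989, rd), (6, 1986, cs), (9, 2007, k1)}
π[genre]: project onto (genre) (1 duplicate(s) eliminated) → {cs, k1, p1, p3, rd, x1}
Taking the union: {cs, eng, fin, k1, p1, p3, rd, x1}

{cs, eng, fin, k1, p1, p3, rd, x1}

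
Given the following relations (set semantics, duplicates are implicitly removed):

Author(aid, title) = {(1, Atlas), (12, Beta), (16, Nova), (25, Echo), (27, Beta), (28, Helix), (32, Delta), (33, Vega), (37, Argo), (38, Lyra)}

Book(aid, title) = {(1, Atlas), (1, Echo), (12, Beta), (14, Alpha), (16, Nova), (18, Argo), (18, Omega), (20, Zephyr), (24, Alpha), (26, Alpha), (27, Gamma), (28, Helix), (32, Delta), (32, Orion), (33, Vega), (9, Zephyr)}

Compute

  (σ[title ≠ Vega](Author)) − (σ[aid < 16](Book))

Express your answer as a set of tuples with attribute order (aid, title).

Apply σ_{title ≠ Vega}; surviving tuples: {(1, Atlas), (12, Beta), (16, Nova), (25, Echo), (27, Beta), (28, Helix), (32, Delta), (37, Argo), (38, Lyra)}
Apply σ_{aid < 16}; surviving tuples: {(1, Atlas), (1, Echo), (12, Beta), (14, Alpha), (9, Zephyr)}
Difference: {(1, Atlas), (12, Beta), (16, Nova), (25, Echo), (27, Beta), (28, Helix), (32, Delta), (37, Argo), (38, Lyra)} with {(1, Atlas), (1, Echo), (12, Beta), (14, Alpha), (9, Zephyr)} → {(16, Nova), (25, Echo), (27, Beta), (28, Helix), (32, Delta), (37, Argo), (38, Lyra)}

{(16, Nova), (25, Echo), (27, Beta), (28, Helix), (32, Delta), (37, Argo), (38, Lyra)}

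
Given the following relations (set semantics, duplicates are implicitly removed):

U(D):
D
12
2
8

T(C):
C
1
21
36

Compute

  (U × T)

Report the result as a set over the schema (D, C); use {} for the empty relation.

{(12, 1), (12, 21), (12, 36), (2, 1), (2, 21), (2, 36), (8, 1), (8, 21), (8, 36)}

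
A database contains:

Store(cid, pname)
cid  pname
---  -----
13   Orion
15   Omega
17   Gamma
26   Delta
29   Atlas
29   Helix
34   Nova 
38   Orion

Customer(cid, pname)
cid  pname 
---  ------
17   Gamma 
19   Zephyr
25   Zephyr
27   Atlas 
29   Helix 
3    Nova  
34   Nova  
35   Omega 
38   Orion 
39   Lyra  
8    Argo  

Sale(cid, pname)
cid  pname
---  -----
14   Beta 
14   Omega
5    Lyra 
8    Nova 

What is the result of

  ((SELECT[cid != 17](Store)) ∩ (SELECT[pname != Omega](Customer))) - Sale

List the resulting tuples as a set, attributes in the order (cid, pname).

{(29, Helix), (34, Nova), (38, Orion)}

Selection cid != 17: {(13, Orion), (15, Omega), (26, Delta), (29, Atlas), (29, Helix), (34, Nova), (38, Orion)}
Selection pname != Omega: {(17, Gamma), (19, Zephyr), (25, Zephyr), (27, Atlas), (29, Helix), (3, Nova), (34, Nova), (38, Orion), (39, Lyra), (8, Argo)}
Intersection: {(13, Orion), (15, Omega), (26, Delta), (29, Atlas), (29, Helix), (34, Nova), (38, Orion)} with {(17, Gamma), (19, Zephyr), (25, Zephyr), (27, Atlas), (29, Helix), (3, Nova), (34, Nova), (38, Orion), (39, Lyra), (8, Argo)} → {(29, Helix), (34, Nova), (38, Orion)}
Difference: {(29, Helix), (34, Nova), (38, Orion)} with {(14, Beta), (14, Omega), (5, Lyra), (8, Nova)} → {(29, Helix), (34, Nova), (38, Orion)}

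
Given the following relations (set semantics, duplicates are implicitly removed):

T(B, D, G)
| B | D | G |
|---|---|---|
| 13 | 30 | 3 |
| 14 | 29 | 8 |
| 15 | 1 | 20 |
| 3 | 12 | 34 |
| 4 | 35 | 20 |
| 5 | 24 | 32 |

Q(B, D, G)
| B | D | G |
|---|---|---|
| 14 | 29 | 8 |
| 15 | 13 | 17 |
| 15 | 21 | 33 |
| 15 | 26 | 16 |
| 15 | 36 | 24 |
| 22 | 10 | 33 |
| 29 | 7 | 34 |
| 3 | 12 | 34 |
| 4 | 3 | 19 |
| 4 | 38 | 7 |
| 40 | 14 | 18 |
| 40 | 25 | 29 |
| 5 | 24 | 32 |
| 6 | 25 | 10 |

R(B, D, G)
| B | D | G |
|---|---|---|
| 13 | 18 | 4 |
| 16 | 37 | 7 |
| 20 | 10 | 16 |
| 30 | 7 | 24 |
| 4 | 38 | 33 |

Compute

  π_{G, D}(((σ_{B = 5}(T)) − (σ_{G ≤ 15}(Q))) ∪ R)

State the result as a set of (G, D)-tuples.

σ[B = 5]: keep tuples satisfying B = 5 → {(5, 24, 32)}
σ[G ≤ 15]: keep tuples satisfying G ≤ 15 → {(14, 29, 8), (4, 38, 7), (6, 25, 10)}
Difference: {(5, 24, 32)} with {(14, 29, 8), (4, 38, 7), (6, 25, 10)} → {(5, 24, 32)}
Union: {(5, 24, 32)} with {(13, 18, 4), (16, 37, 7), (20, 10, 16), (30, 7, 24), (4, 38, 33)} → {(13, 18, 4), (16, 37, 7), (20, 10, 16), (30, 7, 24), (4, 38, 33), (5, 24, 32)}
Keep only column(s) G, D: {(16, 10), (24, 7), (32, 24), (33, 38), (4, 18), (7, 37)}

{(16, 10), (24, 7), (32, 24), (33, 38), (4, 18), (7, 37)}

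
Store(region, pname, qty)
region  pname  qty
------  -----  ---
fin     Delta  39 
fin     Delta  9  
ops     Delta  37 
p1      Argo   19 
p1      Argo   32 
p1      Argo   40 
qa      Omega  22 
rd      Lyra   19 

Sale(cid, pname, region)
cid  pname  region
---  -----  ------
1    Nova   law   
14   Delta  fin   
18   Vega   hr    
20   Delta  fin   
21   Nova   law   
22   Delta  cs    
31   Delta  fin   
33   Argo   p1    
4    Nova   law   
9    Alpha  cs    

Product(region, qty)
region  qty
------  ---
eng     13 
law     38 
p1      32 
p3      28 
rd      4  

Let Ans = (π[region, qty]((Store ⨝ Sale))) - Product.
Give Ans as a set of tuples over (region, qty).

Joining Store and Sale on region, pname yields {(fin, Delta, 39, 14), (fin, Delta, 39, 20), (fin, Delta, 39, 31), (fin, Delta, 9, 14), (fin, Delta, 9, 20), (fin, Delta, 9, 31), (p1, Argo, 19, 33), (p1, Argo, 32, 33), (p1, Argo, 40, 33)}.
π[region, qty]: project onto (region, qty) (4 duplicate(s) eliminated) → {(fin, 39), (fin, 9), (p1, 19), (p1, 32), (p1, 40)}
Set difference of the two operands is {(fin, 39), (fin, 9), (p1, 19), (p1, 40)}.

{(fin, 39), (fin, 9), (p1, 19), (p1, 40)}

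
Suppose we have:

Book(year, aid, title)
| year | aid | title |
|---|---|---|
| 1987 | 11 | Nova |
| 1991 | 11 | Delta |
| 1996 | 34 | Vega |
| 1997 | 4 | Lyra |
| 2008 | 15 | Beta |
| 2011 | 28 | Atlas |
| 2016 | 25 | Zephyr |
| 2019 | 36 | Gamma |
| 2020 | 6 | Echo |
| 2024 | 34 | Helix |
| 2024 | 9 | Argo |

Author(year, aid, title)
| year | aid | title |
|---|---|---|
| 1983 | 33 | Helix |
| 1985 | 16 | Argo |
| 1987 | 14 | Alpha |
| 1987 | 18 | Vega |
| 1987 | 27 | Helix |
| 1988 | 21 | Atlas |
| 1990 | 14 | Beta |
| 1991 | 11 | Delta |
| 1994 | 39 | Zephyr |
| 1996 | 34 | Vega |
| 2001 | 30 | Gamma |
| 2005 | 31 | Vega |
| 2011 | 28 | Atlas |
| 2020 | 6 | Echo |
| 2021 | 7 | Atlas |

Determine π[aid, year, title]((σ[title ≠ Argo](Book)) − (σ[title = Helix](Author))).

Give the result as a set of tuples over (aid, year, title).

Apply σ_{title ≠ Argo}; surviving tuples: {(1987, 11, Nova), (1991, 11, Delta), (1996, 34, Vega), (1997, 4, Lyra), (2008, 15, Beta), (2011, 28, Atlas), (2016, 25, Zephyr), (2019, 36, Gamma), (2020, 6, Echo), (2024, 34, Helix)}
Apply σ_{title = Helix}; surviving tuples: {(1983, 33, Helix), (1987, 27, Helix)}
Taking the difference: {(1987, 11, Nova), (1991, 11, Delta), (1996, 34, Vega), (1997, 4, Lyra), (2008, 15, Beta), (2011, 28, Atlas), (2016, 25, Zephyr), (2019, 36, Gamma), (2020, 6, Echo), (2024, 34, Helix)}
π[aid, year, title]: project onto (aid, year, title) → {(11, 1987, Nova), (11, 1991, Delta), (15, 2008, Beta), (25, 2016, Zephyr), (28, 2011, Atlas), (34, 1996, Vega), (34, 2024, Helix), (36, 2019, Gamma), (4, 1997, Lyra), (6, 2020, Echo)}

{(11, 1987, Nova), (11, 1991, Delta), (15, 2008, Beta), (25, 2016, Zephyr), (28, 2011, Atlas), (34, 1996, Vega), (34, 2024, Helix), (36, 2019, Gamma), (4, 1997, Lyra), (6, 2020, Echo)}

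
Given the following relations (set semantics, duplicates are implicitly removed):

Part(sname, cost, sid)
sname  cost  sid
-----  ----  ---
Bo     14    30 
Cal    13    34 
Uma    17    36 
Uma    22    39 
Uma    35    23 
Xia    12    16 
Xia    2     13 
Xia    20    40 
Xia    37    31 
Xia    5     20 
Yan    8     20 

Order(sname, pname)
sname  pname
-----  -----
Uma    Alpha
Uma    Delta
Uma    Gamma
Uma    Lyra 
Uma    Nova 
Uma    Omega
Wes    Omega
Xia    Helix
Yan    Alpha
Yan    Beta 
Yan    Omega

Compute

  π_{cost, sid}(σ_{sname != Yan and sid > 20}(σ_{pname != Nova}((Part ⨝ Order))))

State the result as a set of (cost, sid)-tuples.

{(17, 36), (20, 40), (22, 39), (35, 23), (37, 31)}

Part ⋈ Order (natural join on sname): {(Uma, 17, 36, Alpha), (Uma, 17, 36, Delta), (Uma, 17, 36, Gamma), (Uma, 17, 36, Lyra), (Uma, 17, 36, Nova), (Uma, 17, 36, Omega), (Uma, 22, 39, Alpha), (Uma, 22, 39, Delta), (Uma, 22, 39, Gamma), (Uma, 22, 39, Lyra), (Uma, 22, 39, Nova), (Uma, 22, 39, Omega), (Uma, 35, 23, Alpha), (Uma, 35, 23, Delta), (Uma, 35, 23, Gamma), (Uma, 35, 23, Lyra), (Uma, 35, 23, Nova), (Uma, 35, 23, Omega), (Xia, 12, 16, Helix), (Xia, 2, 13, Helix), (Xia, 20, 40, Helix), (Xia, 37, 31, Helix), (Xia, 5, 20, Helix), (Yan, 8, 20, Alpha), (Yan, 8, 20, Beta), (Yan, 8, 20, Omega)}
Selection pname != Nova: {(Uma, 17, 36, Alpha), (Uma, 17, 36, Delta), (Uma, 17, 36, Gamma), (Uma, 17, 36, Lyra), (Uma, 17, 36, Omega), (Uma, 22, 39, Alpha), (Uma, 22, 39, Delta), (Uma, 22, 39, Gamma), (Uma, 22, 39, Lyra), (Uma, 22, 39, Omega), (Uma, 35, 23, Alpha), (Uma, 35, 23, Delta), (Uma, 35, 23, Gamma), (Uma, 35, 23, Lyra), (Uma, 35, 23, Omega), (Xia, 12, 16, Helix), (Xia, 2, 13, Helix), (Xia, 20, 40, Helix), (Xia, 37, 31, Helix), (Xia, 5, 20, Helix), (Yan, 8, 20, Alpha), (Yan, 8, 20, Beta), (Yan, 8, 20, Omega)}
Selection sname != Yan and sid > 20: {(Uma, 17, 36, Alpha), (Uma, 17, 36, Delta), (Uma, 17, 36, Gamma), (Uma, 17, 36, Lyra), (Uma, 17, 36, Omega), (Uma, 22, 39, Alpha), (Uma, 22, 39, Delta), (Uma, 22, 39, Gamma), (Uma, 22, 39, Lyra), (Uma, 22, 39, Omega), (Uma, 35, 23, Alpha), (Uma, 35, 23, Delta), (Uma, 35, 23, Gamma), (Uma, 35, 23, Lyra), (Uma, 35, 23, Omega), (Xia, 20, 40, Helix), (Xia, 37, 31, Helix)}
π[cost, sid]: project onto (cost, sid) (12 duplicate(s) eliminated) → {(17, 36), (20, 40), (22, 39), (35, 23), (37, 31)}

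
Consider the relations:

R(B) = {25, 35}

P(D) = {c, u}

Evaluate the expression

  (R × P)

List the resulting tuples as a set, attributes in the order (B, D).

{(25, c), (25, u), (35, c), (35, u)}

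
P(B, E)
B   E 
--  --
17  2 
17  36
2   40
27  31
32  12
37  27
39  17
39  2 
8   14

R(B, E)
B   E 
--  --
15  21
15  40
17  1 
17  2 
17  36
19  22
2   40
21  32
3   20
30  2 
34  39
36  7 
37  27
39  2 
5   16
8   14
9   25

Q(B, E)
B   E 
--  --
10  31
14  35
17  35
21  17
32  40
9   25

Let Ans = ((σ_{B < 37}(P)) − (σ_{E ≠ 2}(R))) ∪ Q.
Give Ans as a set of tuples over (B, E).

{(10, 31), (14, 35), (17, 2), (17, 35), (21, 17), (27, 31), (32, 12), (32, 40), (9, 25)}

Apply σ_{B < 37}; surviving tuples: {(17, 2), (17, 36), (2, 40), (27, 31), (32, 12), (8, 14)}
Apply σ_{E ≠ 2}; surviving tuples: {(15, 21), (15, 40), (17, 1), (17, 36), (19, 22), (2, 40), (21, 32), (3, 20), (34, 39), (36, 7), (37, 27), (5, 16), (8, 14), (9, 25)}
Set difference of the two operands is {(17, 2), (27, 31), (32, 12)}.
Set union of the two operands is {(10, 31), (14, 35), (17, 2), (17, 35), (21, 17), (27, 31), (32, 12), (32, 40), (9, 25)}.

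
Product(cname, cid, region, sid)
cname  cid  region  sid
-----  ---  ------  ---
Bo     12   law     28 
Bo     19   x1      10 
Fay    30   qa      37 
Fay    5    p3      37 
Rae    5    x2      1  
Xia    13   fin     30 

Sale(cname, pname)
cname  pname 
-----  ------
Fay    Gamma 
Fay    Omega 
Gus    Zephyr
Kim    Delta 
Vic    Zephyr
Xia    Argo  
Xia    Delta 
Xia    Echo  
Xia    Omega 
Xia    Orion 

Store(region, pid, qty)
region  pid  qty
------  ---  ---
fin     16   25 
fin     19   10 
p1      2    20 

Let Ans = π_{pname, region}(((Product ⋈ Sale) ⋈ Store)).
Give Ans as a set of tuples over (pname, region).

{(Argo, fin), (Delta, fin), (Echo, fin), (Omega, fin), (Orion, fin)}

Product ⋈ Sale (natural join on cname): {(Fay, 30, qa, 37, Gamma), (Fay, 30, qa, 37, Omega), (Fay, 5, p3, 37, Gamma), (Fay, 5, p3, 37, Omega), (Xia, 13, fin, 30, Argo), (Xia, 13, fin, 30, Delta), (Xia, 13, fin, 30, Echo), (Xia, 13, fin, 30, Omega), (Xia, 13, fin, 30, Orion)}
(Product ⋈ Sale) ⋈ Store (natural join on region): {(Xia, 13, fin, 30, Argo, 16, 25), (Xia, 13, fin, 30, Argo, 19, 10), (Xia, 13, fin, 30, Delta, 16, 25), (Xia, 13, fin, 30, Delta, 19, 10), (Xia, 13, fin, 30, Echo, 16, 25), (Xia, 13, fin, 30, Echo, 19, 10), (Xia, 13, fin, 30, Omega, 16, 25), (Xia, 13, fin, 30, Omega, 19, 10), (Xia, 13, fin, 30, Orion, 16, 25), (Xia, 13, fin, 30, Orion, 19, 10)}
π[pname, region]: project onto (pname, region) (5 duplicate(s) eliminated) → {(Argo, fin), (Delta, fin), (Echo, fin), (Omega, fin), (Orion, fin)}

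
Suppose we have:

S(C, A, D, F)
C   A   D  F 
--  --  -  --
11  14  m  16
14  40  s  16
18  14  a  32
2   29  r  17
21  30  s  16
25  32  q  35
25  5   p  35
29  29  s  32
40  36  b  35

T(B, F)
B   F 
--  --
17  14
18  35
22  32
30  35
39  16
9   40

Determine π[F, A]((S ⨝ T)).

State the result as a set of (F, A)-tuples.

Natural join on F: {(11, 14, m, 16, 39), (14, 40, s, 16, 39), (18, 14, a, 32, 22), (21, 30, s, 16, 39), (25, 32, q, 35, 18), (25, 32, q, 35, 30), (25, 5, p, 35, 18), (25, 5, p, 35, 30), (29, 29, s, 32, 22), (40, 36, b, 35, 18), (40, 36, b, 35, 30)}
Keep only column(s) F, A (3 duplicate(s) eliminated): {(16, 14), (16, 30), (16, 40), (32, 14), (32, 29), (35, 32), (35, 36), (35, 5)}

{(16, 14), (16, 30), (16, 40), (32, 14), (32, 29), (35, 32), (35, 36), (35, 5)}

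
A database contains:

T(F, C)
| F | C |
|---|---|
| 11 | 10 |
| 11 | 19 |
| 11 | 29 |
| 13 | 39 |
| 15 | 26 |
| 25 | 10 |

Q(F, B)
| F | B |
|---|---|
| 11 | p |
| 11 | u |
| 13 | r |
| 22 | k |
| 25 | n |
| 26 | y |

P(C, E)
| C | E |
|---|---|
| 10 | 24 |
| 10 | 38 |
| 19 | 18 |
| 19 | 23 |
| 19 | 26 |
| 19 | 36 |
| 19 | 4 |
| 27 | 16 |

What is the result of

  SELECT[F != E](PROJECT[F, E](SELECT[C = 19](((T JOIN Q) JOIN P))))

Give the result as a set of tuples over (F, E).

Natural join on F: {(11, 10, p), (11, 10, u), (11, 19, p), (11, 19, u), (11, 29, p), (11, 29, u), (13, 39, r), (25, 10, n)}
Natural join on C: {(11, 10, p, 24), (11, 10, p, 38), (11, 10, u, 24), (11, 10, u, 38), (11, 19, p, 18), (11, 19, p, 23), (11, 19, p, 26), (11, 19, p, 36), (11, 19, p, 4), (11, 19, u, 18), (11, 19, u, 23), (11, 19, u, 26), (11, 19, u, 36), (11, 19, u, 4), (25, 10, n, 24), (25, 10, n, 38)}
Filtering on C = 19 leaves {(11, 19, p, 18), (11, 19, p, 23), (11, 19, p, 26), (11, 19, p, 36), (11, 19, p, 4), (11, 19, u, 18), (11, 19, u, 23), (11, 19, u, 26), (11, 19, u, 36), (11, 19, u, 4)}.
π[F, E]: project onto (F, E) (5 duplicate(s) eliminated) → {(11, 18), (11, 23), (11, 26), (11, 36), (11, 4)}
Filtering on F != E leaves {(11, 18), (11, 23), (11, 26), (11, 36), (11, 4)}.

{(11, 18), (11, 23), (11, 26), (11, 36), (11, 4)}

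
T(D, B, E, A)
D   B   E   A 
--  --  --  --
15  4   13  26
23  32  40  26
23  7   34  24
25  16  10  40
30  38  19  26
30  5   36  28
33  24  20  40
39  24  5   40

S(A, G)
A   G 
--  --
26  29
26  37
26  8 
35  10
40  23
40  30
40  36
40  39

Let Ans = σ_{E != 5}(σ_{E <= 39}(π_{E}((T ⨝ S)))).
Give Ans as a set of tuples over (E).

Joining T and S on A yields {(15, 4, 13, 26, 29), (15, 4, 13, 26, 37), (15, 4, 13, 26, 8), (23, 32, 40, 26, 29), (23, 32, 40, 26, 37), (23, 32, 40, 26, 8), (25, 16, 10, 40, 23), (25, 16, 10, 40, 30), (25, 16, 10, 40, 36), (25, 16, 10, 40, 39), (30, 38, 19, 26, 29), (30, 38, 19, 26, 37), (30, 38, 19, 26, 8), (33, 24, 20, 40, 23), (33, 24, 20, 40, 30), (33, 24, 20, 40, 36), (33, 24, 20, 40, 39), (39, 24, 5, 40, 23), (39, 24, 5, 40, 30), (39, 24, 5, 40, 36), (39, 24, 5, 40, 39)}.
Keep only column(s) E (15 duplicate(s) eliminated): {10, 13, 19, 20, 40, 5}
Filtering on E <= 39 leaves {10, 13, 19, 20, 5}.
Filtering on E != 5 leaves {10, 13, 19, 20}.

{10, 13, 19, 20}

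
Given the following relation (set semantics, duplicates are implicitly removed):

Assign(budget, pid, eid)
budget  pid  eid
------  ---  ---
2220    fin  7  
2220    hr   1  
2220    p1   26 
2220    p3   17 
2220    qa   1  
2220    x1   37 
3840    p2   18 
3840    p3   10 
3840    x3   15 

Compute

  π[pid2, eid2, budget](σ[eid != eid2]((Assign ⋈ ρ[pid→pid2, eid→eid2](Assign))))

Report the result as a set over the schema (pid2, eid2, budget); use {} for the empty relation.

ρ[pid→pid2, eid→eid2]: schema becomes (budget, pid2, eid2); tuples unchanged.
Natural join on budget: {(2220, fin, 7, fin, 7), (2220, fin, 7, hr, 1), (2220, fin, 7, p1, 26), (2220, fin, 7, p3, 17), (2220, fin, 7, qa, 1), (2220, fin, 7, x1, 37), (2220, hr, 1, fin, 7), (2220, hr, 1, hr, 1), (2220, hr, 1, p1, 26), (2220, hr, 1, p3, 17), (2220, hr, 1, qa, 1), (2220, hr, 1, x1, 37), (2220, p1, 26, fin, 7), (2220, p1, 26, hr, 1), (2220, p1, 26, p1, 26), (2220, p1, 26, p3, 17), (2220, p1, 26, qa, 1), (2220, p1, 26, x1, 37), (2220, p3, 17, fin, 7), (2220, p3, 17, hr, 1), (2220, p3, 17, p1, 26), (2220, p3, 17, p3, 17), (2220, p3, 17, qa, 1), (2220, p3, 17, x1, 37), (2220, qa, 1, fin, 7), (2220, qa, 1, hr, 1), (2220, qa, 1, p1, 26), (2220, qa, 1, p3, 17), (2220, qa, 1, qa, 1), (2220, qa, 1, x1, 37), (2220, x1, 37, fin, 7), (2220, x1, 37, hr, 1), (2220, x1, 37, p1, 26), (2220, x1, 37, p3, 17), (2220, x1, 37, qa, 1), (2220, x1, 37, x1, 37), (3840, p2, 18, p2, 18), (3840, p2, 18, p3, 10), (3840, p2, 18, x3, 15), (3840, p3, 10, p2, 18), (3840, p3, 10, p3, 10), (3840, p3, 10, x3, 15), (3840, x3, 15, p2, 18), (3840, x3, 15, p3, 10), (3840, x3, 15, x3, 15)}
Filtering on eid != eid2 leaves {(2220, fin, 7, hr, 1), (2220, fin, 7, p1, 26), (2220, fin, 7, p3, 17), (2220, fin, 7, qa, 1), (2220, fin, 7, x1, 37), (2220, hr, 1, fin, 7), (2220, hr, 1, p1, 26), (2220, hr, 1, p3, 17), (2220, hr, 1, x1, 37), (2220, p1, 26, fin, 7), (2220, p1, 26, hr, 1), (2220, p1, 26, p3, 17), (2220, p1, 26, qa, 1), (2220, p1, 26, x1, 37), (2220, p3, 17, fin, 7), (2220, p3, 17, hr, 1), (2220, p3, 17, p1, 26), (2220, p3, 17, qa, 1), (2220, p3, 17, x1, 37), (2220, qa, 1, fin, 7), (2220, qa, 1, p1, 26), (2220, qa, 1, p3, 17), (2220, qa, 1, x1, 37), (2220, x1, 37, fin, 7), (2220, x1, 37, hr, 1), (2220, x1, 37, p1, 26), (2220, x1, 37, p3, 17), (2220, x1, 37, qa, 1), (3840, p2, 18, p3, 10), (3840, p2, 18, x3, 15), (3840, p3, 10, p2, 18), (3840, p3, 10, x3, 15), (3840, x3, 15, p2, 18), (3840, x3, 15, p3, 10)}.
Keep only column(s) pid2, eid2, budget (25 duplicate(s) eliminated): {(fin, 7, 2220), (hr, 1, 2220), (p1, 26, 2220), (p2, 18, 3840), (p3, 10, 3840), (p3, 17, 2220), (qa, 1, 2220), (x1, 37, 2220), (x3, 15, 3840)}

{(fin, 7, 2220), (hr, 1, 2220), (p1, 26, 2220), (p2, 18, 3840), (p3, 10, 3840), (p3, 17, 2220), (qa, 1, 2220), (x1, 37, 2220), (x3, 15, 3840)}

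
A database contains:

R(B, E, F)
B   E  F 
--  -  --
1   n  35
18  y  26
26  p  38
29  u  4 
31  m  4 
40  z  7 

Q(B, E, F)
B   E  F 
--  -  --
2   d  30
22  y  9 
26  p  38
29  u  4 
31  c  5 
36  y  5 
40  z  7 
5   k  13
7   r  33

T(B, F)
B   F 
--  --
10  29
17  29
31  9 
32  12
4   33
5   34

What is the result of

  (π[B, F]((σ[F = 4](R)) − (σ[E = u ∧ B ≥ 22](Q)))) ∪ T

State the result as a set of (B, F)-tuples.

{(10, 29), (17, 29), (31, 4), (31, 9), (32, 12), (4, 33), (5, 34)}

σ[F = 4]: keep tuples satisfying F = 4 → {(29, u, 4), (31, m, 4)}
σ[E = u ∧ B ≥ 22]: keep tuples satisfying E = u ∧ B ≥ 22 → {(29, u, 4)}
Taking the difference: {(31, m, 4)}
π[B, F]: project onto (B, F) → {(31, 4)}
Taking the union: {(10, 29), (17, 29), (31, 4), (31, 9), (32, 12), (4, 33), (5, 34)}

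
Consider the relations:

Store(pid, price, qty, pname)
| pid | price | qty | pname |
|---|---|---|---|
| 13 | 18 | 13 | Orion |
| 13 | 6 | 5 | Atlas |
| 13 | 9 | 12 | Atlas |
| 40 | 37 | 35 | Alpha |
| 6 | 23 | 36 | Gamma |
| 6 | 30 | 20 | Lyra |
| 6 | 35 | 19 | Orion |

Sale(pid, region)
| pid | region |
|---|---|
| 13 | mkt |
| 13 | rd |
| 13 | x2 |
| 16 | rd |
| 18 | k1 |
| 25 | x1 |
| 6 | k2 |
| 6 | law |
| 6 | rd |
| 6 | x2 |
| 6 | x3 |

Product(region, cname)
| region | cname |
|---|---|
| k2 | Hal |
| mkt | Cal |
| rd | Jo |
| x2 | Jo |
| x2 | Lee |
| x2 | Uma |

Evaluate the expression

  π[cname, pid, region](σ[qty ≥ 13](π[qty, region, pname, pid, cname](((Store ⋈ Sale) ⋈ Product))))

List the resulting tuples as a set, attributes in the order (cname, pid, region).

Store ⋈ Sale (natural join on pid): {(13, 18, 13, Orion, mkt), (13, 18, 13, Orion, rd), (13, 18, 13, Orion, x2), (13, 6, 5, Atlas, mkt), (13, 6, 5, Atlas, rd), (13, 6, 5, Atlas, x2), (13, 9, 12, Atlas, mkt), (13, 9, 12, Atlas, rd), (13, 9, 12, Atlas, x2), (6, 23, 36, Gamma, k2), (6, 23, 36, Gamma, law), (6, 23, 36, Gamma, rd), (6, 23, 36, Gamma, x2), (6, 23, 36, Gamma, x3), (6, 30, 20, Lyra, k2), (6, 30, 20, Lyra, law), (6, 30, 20, Lyra, rd), (6, 30, 20, Lyra, x2), (6, 30, 20, Lyra, x3), (6, 35, 19, Orion, k2), (6, 35, 19, Orion, law), (6, 35, 19, Orion, rd), (6, 35, 19, Orion, x2), (6, 35, 19, Orion, x3)}
(Store ⋈ Sale) ⋈ Product (natural join on region): {(13, 18, 13, Orion, mkt, Cal), (13, 18, 13, Orion, rd, Jo), (13, 18, 13, Orion, x2, Jo), (13, 18, 13, Orion, x2, Lee), (13, 18, 13, Orion, x2, Uma), (13, 6, 5, Atlas, mkt, Cal), (13, 6, 5, Atlas, rd, Jo), (13, 6, 5, Atlas, x2, Jo), (13, 6, 5, Atlas, x2, Lee), (13, 6, 5, Atlas, x2, Uma), (13, 9, 12, Atlas, mkt, Cal), (13, 9, 12, Atlas, rd, Jo), (13, 9, 12, Atlas, x2, Jo), (13, 9, 12, Atlas, x2, Lee), (13, 9, 12, Atlas, x2, Uma), (6, 23, 36, Gamma, k2, Hal), (6, 23, 36, Gamma, rd, Jo), (6, 23, 36, Gamma, x2, Jo), (6, 23, 36, Gamma, x2, Lee), (6, 23, 36, Gamma, x2, Uma), (6, 30, 20, Lyra, k2, Hal), (6, 30, 20, Lyra, rd, Jo), (6, 30, 20, Lyra, x2, Jo), (6, 30, 20, Lyra, x2, Lee), (6, 30, 20, Lyra, x2, Uma), (6, 35, 19, Orion, k2, Hal), (6, 35, 19, Orion, rd, Jo), (6, 35, 19, Orion, x2, Jo), (6, 35, 19, Orion, x2, Lee), (6, 35, 19, Orion, x2, Uma)}
Projecting to qty, region, pname, pid, cname: {(12, mkt, Atlas, 13, Cal), (12, rd, Atlas, 13, Jo), (12, x2, Atlas, 13, Jo), (12, x2, Atlas, 13, Lee), (12, x2, Atlas, 13, Uma), (13, mkt, Orion, 13, Cal), (13, rd, Orion, 13, Jo), (13, x2, Orion, 13, Jo), (13, x2, Orion, 13, Lee), (13, x2, Orion, 13, Uma), (19, k2, Orion, 6, Hal), (19, rd, Orion, 6, Jo), (19, x2, Orion, 6, Jo), (19, x2, Orion, 6, Lee), (19, x2, Orion, 6, Uma), (20, k2, Lyra, 6, Hal), (20, rd, Lyra, 6, Jo), (20, x2, Lyra, 6, Jo), (20, x2, Lyra, 6, Lee), (20, x2, Lyra, 6, Uma), (36, k2, Gamma, 6, Hal), (36, rd, Gamma, 6, Jo), (36, x2, Gamma, 6, Jo), (36, x2, Gamma, 6, Lee), (36, x2, Gamma, 6, Uma), (5, mkt, Atlas, 13, Cal), (5, rd, Atlas, 13, Jo), (5, x2, Atlas, 13, Jo), (5, x2, Atlas, 13, Lee), (5, x2, Atlas, 13, Uma)}
σ[qty ≥ 13]: keep tuples satisfying qty ≥ 13 → {(13, mkt, Orion, 13, Cal), (13, rd, Orion, 13, Jo), (13, x2, Orion, 13, Jo), (13, x2, Orion, 13, Lee), (13, x2, Orion, 13, Uma), (19, k2, Orion, 6, Hal), (19, rd, Orion, 6, Jo), (19, x2, Orion, 6, Jo), (19, x2, Orion, 6, Lee), (19, x2, Orion, 6, Uma), (20, k2, Lyra, 6, Hal), (20, rd, Lyra, 6, Jo), (20, x2, Lyra, 6, Jo), (20, x2, Lyra, 6, Lee), (20, x2, Lyra, 6, Uma), (36, k2, Gamma, 6, Hal), (36, rd, Gamma, 6, Jo), (36, x2, Gamma, 6, Jo), (36, x2, Gamma, 6, Lee), (36, x2, Gamma, 6, Uma)}
Projecting to cname, pid, region (10 duplicate(s) eliminated): {(Cal, 13, mkt), (Hal, 6, k2), (Jo, 13, rd), (Jo, 13, x2), (Jo, 6, rd), (Jo, 6, x2), (Lee, 13, x2), (Lee, 6, x2), (Uma, 13, x2), (Uma, 6, x2)}

{(Cal, 13, mkt), (Hal, 6, k2), (Jo, 13, rd), (Jo, 13, x2), (Jo, 6, rd), (Jo, 6, x2), (Lee, 13, x2), (Lee, 6, x2), (Uma, 13, x2), (Uma, 6, x2)}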